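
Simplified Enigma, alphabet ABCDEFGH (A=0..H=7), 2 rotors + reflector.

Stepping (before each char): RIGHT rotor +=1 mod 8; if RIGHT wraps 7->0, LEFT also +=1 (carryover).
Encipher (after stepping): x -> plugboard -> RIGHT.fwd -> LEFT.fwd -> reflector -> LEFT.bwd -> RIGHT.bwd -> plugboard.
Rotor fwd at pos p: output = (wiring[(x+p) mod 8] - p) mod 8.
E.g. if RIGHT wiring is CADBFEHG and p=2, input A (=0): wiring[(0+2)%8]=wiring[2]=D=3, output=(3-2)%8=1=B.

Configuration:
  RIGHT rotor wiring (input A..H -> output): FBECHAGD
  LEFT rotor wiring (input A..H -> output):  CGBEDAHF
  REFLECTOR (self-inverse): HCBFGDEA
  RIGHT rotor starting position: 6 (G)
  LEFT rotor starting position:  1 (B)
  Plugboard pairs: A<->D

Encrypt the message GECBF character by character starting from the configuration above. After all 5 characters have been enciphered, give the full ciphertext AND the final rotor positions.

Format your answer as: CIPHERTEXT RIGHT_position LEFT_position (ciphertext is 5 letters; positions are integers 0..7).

Char 1 ('G'): step: R->7, L=1; G->plug->G->R->B->L->A->refl->H->L'->E->R'->A->plug->D
Char 2 ('E'): step: R->0, L->2 (L advanced); E->plug->E->R->H->L->E->refl->G->L'->D->R'->H->plug->H
Char 3 ('C'): step: R->1, L=2; C->plug->C->R->B->L->C->refl->B->L'->C->R'->G->plug->G
Char 4 ('B'): step: R->2, L=2; B->plug->B->R->A->L->H->refl->A->L'->G->R'->D->plug->A
Char 5 ('F'): step: R->3, L=2; F->plug->F->R->C->L->B->refl->C->L'->B->R'->H->plug->H
Final: ciphertext=DHGAH, RIGHT=3, LEFT=2

Answer: DHGAH 3 2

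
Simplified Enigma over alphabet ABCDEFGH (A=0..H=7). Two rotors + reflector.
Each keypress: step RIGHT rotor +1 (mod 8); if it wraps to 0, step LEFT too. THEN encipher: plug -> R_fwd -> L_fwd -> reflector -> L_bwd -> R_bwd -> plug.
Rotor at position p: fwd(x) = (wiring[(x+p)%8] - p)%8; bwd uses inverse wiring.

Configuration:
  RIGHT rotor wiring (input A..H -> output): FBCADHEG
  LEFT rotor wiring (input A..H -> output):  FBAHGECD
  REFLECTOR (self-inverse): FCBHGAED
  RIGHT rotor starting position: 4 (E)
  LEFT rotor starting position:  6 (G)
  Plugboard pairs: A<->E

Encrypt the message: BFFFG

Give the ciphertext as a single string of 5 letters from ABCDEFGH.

Answer: DDHEC

Derivation:
Char 1 ('B'): step: R->5, L=6; B->plug->B->R->H->L->G->refl->E->L'->A->R'->D->plug->D
Char 2 ('F'): step: R->6, L=6; F->plug->F->R->C->L->H->refl->D->L'->D->R'->D->plug->D
Char 3 ('F'): step: R->7, L=6; F->plug->F->R->E->L->C->refl->B->L'->F->R'->H->plug->H
Char 4 ('F'): step: R->0, L->7 (L advanced); F->plug->F->R->H->L->D->refl->H->L'->F->R'->A->plug->E
Char 5 ('G'): step: R->1, L=7; G->plug->G->R->F->L->H->refl->D->L'->H->R'->C->plug->C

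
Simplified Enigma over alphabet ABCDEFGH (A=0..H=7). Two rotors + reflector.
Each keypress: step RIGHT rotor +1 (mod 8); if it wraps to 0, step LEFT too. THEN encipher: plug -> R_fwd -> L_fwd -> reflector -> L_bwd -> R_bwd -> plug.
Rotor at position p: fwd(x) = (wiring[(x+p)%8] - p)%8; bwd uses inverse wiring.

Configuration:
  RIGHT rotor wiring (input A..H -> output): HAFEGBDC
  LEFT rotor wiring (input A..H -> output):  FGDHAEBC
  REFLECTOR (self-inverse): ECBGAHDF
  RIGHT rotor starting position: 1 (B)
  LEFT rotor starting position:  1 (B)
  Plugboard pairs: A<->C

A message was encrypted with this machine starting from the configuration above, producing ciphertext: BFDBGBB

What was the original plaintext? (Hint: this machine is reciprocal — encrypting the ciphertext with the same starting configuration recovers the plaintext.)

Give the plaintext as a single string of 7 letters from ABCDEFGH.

Char 1 ('B'): step: R->2, L=1; B->plug->B->R->C->L->G->refl->D->L'->E->R'->C->plug->A
Char 2 ('F'): step: R->3, L=1; F->plug->F->R->E->L->D->refl->G->L'->C->R'->H->plug->H
Char 3 ('D'): step: R->4, L=1; D->plug->D->R->G->L->B->refl->C->L'->B->R'->G->plug->G
Char 4 ('B'): step: R->5, L=1; B->plug->B->R->G->L->B->refl->C->L'->B->R'->H->plug->H
Char 5 ('G'): step: R->6, L=1; G->plug->G->R->A->L->F->refl->H->L'->D->R'->H->plug->H
Char 6 ('B'): step: R->7, L=1; B->plug->B->R->A->L->F->refl->H->L'->D->R'->A->plug->C
Char 7 ('B'): step: R->0, L->2 (L advanced); B->plug->B->R->A->L->B->refl->C->L'->D->R'->G->plug->G

Answer: AHGHHCG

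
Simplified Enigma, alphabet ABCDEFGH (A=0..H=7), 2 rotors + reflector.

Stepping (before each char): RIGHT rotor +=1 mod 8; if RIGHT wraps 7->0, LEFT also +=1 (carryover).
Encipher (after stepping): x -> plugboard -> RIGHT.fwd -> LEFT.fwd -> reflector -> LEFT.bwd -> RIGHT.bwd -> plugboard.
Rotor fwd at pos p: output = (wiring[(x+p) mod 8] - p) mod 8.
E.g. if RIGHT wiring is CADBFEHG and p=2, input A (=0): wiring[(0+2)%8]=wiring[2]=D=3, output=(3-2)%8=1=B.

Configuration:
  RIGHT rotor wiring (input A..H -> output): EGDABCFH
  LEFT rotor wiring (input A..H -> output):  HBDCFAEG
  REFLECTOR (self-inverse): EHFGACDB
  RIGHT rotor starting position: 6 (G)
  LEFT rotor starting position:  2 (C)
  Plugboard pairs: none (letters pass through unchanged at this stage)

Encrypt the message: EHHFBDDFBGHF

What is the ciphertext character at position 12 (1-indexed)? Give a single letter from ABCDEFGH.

Char 1 ('E'): step: R->7, L=2; E->plug->E->R->B->L->A->refl->E->L'->F->R'->B->plug->B
Char 2 ('H'): step: R->0, L->3 (L advanced); H->plug->H->R->H->L->A->refl->E->L'->F->R'->G->plug->G
Char 3 ('H'): step: R->1, L=3; H->plug->H->R->D->L->B->refl->H->L'->A->R'->D->plug->D
Char 4 ('F'): step: R->2, L=3; F->plug->F->R->F->L->E->refl->A->L'->H->R'->C->plug->C
Char 5 ('B'): step: R->3, L=3; B->plug->B->R->G->L->G->refl->D->L'->E->R'->E->plug->E
Char 6 ('D'): step: R->4, L=3; D->plug->D->R->D->L->B->refl->H->L'->A->R'->E->plug->E
Char 7 ('D'): step: R->5, L=3; D->plug->D->R->H->L->A->refl->E->L'->F->R'->A->plug->A
Char 8 ('F'): step: R->6, L=3; F->plug->F->R->C->L->F->refl->C->L'->B->R'->B->plug->B
Char 9 ('B'): step: R->7, L=3; B->plug->B->R->F->L->E->refl->A->L'->H->R'->C->plug->C
Char 10 ('G'): step: R->0, L->4 (L advanced); G->plug->G->R->F->L->F->refl->C->L'->D->R'->C->plug->C
Char 11 ('H'): step: R->1, L=4; H->plug->H->R->D->L->C->refl->F->L'->F->R'->A->plug->A
Char 12 ('F'): step: R->2, L=4; F->plug->F->R->F->L->F->refl->C->L'->D->R'->E->plug->E

E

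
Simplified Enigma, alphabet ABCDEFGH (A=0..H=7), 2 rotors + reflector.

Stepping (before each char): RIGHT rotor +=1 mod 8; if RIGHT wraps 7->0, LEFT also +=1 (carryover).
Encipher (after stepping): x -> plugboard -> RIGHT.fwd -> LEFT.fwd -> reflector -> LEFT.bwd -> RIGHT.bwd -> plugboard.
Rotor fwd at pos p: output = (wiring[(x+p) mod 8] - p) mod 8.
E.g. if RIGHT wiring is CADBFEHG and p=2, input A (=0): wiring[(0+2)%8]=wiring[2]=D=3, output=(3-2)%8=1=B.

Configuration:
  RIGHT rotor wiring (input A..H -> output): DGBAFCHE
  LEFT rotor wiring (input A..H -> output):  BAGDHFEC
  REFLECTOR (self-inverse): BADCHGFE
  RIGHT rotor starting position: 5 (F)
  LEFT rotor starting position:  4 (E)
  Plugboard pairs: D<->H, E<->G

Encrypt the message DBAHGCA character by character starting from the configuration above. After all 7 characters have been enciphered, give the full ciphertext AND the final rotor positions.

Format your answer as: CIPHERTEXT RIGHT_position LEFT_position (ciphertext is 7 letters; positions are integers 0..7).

Answer: GECCHHC 4 5

Derivation:
Char 1 ('D'): step: R->6, L=4; D->plug->H->R->E->L->F->refl->G->L'->D->R'->E->plug->G
Char 2 ('B'): step: R->7, L=4; B->plug->B->R->E->L->F->refl->G->L'->D->R'->G->plug->E
Char 3 ('A'): step: R->0, L->5 (L advanced); A->plug->A->R->D->L->E->refl->H->L'->B->R'->C->plug->C
Char 4 ('H'): step: R->1, L=5; H->plug->D->R->E->L->D->refl->C->L'->H->R'->C->plug->C
Char 5 ('G'): step: R->2, L=5; G->plug->E->R->F->L->B->refl->A->L'->A->R'->D->plug->H
Char 6 ('C'): step: R->3, L=5; C->plug->C->R->H->L->C->refl->D->L'->E->R'->D->plug->H
Char 7 ('A'): step: R->4, L=5; A->plug->A->R->B->L->H->refl->E->L'->D->R'->C->plug->C
Final: ciphertext=GECCHHC, RIGHT=4, LEFT=5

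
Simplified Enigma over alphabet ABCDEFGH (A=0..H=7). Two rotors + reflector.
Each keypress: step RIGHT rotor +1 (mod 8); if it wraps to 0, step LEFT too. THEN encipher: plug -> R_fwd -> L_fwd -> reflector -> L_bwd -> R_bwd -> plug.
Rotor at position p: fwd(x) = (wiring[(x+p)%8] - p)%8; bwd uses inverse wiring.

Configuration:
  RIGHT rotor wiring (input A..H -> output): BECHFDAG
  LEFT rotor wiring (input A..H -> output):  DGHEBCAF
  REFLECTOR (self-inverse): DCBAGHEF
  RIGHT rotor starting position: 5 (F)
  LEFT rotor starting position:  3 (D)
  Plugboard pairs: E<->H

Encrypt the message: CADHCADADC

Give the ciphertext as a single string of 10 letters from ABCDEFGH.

Char 1 ('C'): step: R->6, L=3; C->plug->C->R->D->L->F->refl->H->L'->C->R'->A->plug->A
Char 2 ('A'): step: R->7, L=3; A->plug->A->R->H->L->E->refl->G->L'->B->R'->H->plug->E
Char 3 ('D'): step: R->0, L->4 (L advanced); D->plug->D->R->H->L->A->refl->D->L'->G->R'->H->plug->E
Char 4 ('H'): step: R->1, L=4; H->plug->E->R->C->L->E->refl->G->L'->B->R'->B->plug->B
Char 5 ('C'): step: R->2, L=4; C->plug->C->R->D->L->B->refl->C->L'->F->R'->B->plug->B
Char 6 ('A'): step: R->3, L=4; A->plug->A->R->E->L->H->refl->F->L'->A->R'->C->plug->C
Char 7 ('D'): step: R->4, L=4; D->plug->D->R->C->L->E->refl->G->L'->B->R'->A->plug->A
Char 8 ('A'): step: R->5, L=4; A->plug->A->R->G->L->D->refl->A->L'->H->R'->E->plug->H
Char 9 ('D'): step: R->6, L=4; D->plug->D->R->G->L->D->refl->A->L'->H->R'->G->plug->G
Char 10 ('C'): step: R->7, L=4; C->plug->C->R->F->L->C->refl->B->L'->D->R'->D->plug->D

Answer: AEEBBCAHGD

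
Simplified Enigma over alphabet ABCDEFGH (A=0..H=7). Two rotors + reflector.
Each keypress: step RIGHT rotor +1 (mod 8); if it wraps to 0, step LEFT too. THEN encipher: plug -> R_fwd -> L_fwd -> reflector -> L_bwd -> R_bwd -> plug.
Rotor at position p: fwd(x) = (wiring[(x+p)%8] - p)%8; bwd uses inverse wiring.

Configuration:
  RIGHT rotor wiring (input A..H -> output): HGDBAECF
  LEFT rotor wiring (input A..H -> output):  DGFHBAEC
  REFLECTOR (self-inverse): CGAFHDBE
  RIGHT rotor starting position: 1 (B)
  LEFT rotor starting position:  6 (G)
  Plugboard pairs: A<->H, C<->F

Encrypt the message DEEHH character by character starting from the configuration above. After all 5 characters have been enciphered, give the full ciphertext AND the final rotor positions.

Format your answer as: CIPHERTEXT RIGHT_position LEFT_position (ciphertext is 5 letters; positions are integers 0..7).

Char 1 ('D'): step: R->2, L=6; D->plug->D->R->C->L->F->refl->D->L'->G->R'->C->plug->F
Char 2 ('E'): step: R->3, L=6; E->plug->E->R->C->L->F->refl->D->L'->G->R'->A->plug->H
Char 3 ('E'): step: R->4, L=6; E->plug->E->R->D->L->A->refl->C->L'->H->R'->G->plug->G
Char 4 ('H'): step: R->5, L=6; H->plug->A->R->H->L->C->refl->A->L'->D->R'->H->plug->A
Char 5 ('H'): step: R->6, L=6; H->plug->A->R->E->L->H->refl->E->L'->B->R'->C->plug->F
Final: ciphertext=FHGAF, RIGHT=6, LEFT=6

Answer: FHGAF 6 6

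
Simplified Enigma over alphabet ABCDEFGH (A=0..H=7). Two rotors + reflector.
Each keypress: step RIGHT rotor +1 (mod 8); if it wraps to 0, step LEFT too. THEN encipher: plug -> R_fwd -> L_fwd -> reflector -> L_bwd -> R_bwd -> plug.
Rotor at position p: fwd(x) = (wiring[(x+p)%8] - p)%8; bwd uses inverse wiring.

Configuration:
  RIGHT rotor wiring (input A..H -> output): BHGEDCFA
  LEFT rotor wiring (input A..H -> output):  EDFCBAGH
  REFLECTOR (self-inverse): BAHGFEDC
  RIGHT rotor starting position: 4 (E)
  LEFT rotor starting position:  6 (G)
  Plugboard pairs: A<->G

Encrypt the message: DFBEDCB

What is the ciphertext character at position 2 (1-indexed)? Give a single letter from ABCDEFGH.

Char 1 ('D'): step: R->5, L=6; D->plug->D->R->E->L->H->refl->C->L'->H->R'->G->plug->A
Char 2 ('F'): step: R->6, L=6; F->plug->F->R->G->L->D->refl->G->L'->C->R'->B->plug->B

B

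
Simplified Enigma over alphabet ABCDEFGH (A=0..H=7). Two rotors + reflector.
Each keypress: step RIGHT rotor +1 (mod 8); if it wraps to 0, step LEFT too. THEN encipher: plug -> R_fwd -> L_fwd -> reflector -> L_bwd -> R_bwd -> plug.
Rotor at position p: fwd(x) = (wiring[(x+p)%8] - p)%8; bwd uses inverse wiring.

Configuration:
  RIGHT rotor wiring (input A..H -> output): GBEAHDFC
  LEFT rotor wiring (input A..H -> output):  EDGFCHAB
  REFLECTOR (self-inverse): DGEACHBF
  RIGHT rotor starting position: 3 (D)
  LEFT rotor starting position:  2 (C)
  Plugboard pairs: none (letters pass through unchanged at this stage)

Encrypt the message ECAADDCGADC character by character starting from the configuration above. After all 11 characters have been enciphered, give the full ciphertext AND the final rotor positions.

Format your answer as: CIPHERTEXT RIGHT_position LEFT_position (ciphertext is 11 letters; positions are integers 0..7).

Char 1 ('E'): step: R->4, L=2; E->plug->E->R->C->L->A->refl->D->L'->B->R'->C->plug->C
Char 2 ('C'): step: R->5, L=2; C->plug->C->R->F->L->H->refl->F->L'->D->R'->G->plug->G
Char 3 ('A'): step: R->6, L=2; A->plug->A->R->H->L->B->refl->G->L'->E->R'->B->plug->B
Char 4 ('A'): step: R->7, L=2; A->plug->A->R->D->L->F->refl->H->L'->F->R'->D->plug->D
Char 5 ('D'): step: R->0, L->3 (L advanced); D->plug->D->R->A->L->C->refl->E->L'->C->R'->H->plug->H
Char 6 ('D'): step: R->1, L=3; D->plug->D->R->G->L->A->refl->D->L'->H->R'->C->plug->C
Char 7 ('C'): step: R->2, L=3; C->plug->C->R->F->L->B->refl->G->L'->E->R'->G->plug->G
Char 8 ('G'): step: R->3, L=3; G->plug->G->R->G->L->A->refl->D->L'->H->R'->E->plug->E
Char 9 ('A'): step: R->4, L=3; A->plug->A->R->D->L->F->refl->H->L'->B->R'->C->plug->C
Char 10 ('D'): step: R->5, L=3; D->plug->D->R->B->L->H->refl->F->L'->D->R'->G->plug->G
Char 11 ('C'): step: R->6, L=3; C->plug->C->R->A->L->C->refl->E->L'->C->R'->F->plug->F
Final: ciphertext=CGBDHCGECGF, RIGHT=6, LEFT=3

Answer: CGBDHCGECGF 6 3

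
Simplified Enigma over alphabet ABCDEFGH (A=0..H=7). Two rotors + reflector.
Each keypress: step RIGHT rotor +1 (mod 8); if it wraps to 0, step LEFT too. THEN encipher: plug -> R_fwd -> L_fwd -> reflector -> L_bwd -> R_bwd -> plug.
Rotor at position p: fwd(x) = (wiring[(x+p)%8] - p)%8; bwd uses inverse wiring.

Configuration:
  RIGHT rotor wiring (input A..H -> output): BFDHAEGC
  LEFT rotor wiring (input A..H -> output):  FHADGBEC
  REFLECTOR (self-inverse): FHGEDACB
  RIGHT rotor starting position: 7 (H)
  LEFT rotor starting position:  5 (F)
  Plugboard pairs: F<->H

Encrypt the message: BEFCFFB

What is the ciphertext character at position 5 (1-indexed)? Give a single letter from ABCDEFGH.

Char 1 ('B'): step: R->0, L->6 (L advanced); B->plug->B->R->F->L->F->refl->A->L'->G->R'->G->plug->G
Char 2 ('E'): step: R->1, L=6; E->plug->E->R->D->L->B->refl->H->L'->C->R'->B->plug->B
Char 3 ('F'): step: R->2, L=6; F->plug->H->R->D->L->B->refl->H->L'->C->R'->D->plug->D
Char 4 ('C'): step: R->3, L=6; C->plug->C->R->B->L->E->refl->D->L'->H->R'->E->plug->E
Char 5 ('F'): step: R->4, L=6; F->plug->H->R->D->L->B->refl->H->L'->C->R'->C->plug->C

C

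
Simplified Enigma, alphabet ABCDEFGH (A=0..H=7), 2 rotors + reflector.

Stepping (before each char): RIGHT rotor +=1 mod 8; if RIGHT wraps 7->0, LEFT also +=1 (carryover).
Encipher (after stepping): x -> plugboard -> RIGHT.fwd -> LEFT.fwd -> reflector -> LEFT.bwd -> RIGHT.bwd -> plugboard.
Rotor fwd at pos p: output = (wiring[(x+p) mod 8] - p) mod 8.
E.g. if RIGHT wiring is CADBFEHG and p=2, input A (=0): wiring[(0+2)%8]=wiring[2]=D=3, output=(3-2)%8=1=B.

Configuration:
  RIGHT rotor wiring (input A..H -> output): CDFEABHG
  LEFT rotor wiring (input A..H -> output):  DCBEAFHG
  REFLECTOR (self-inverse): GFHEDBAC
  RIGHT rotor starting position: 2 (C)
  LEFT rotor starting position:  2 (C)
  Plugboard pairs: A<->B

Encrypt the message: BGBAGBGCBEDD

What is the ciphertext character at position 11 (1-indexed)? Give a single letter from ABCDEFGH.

Char 1 ('B'): step: R->3, L=2; B->plug->A->R->B->L->C->refl->H->L'->A->R'->G->plug->G
Char 2 ('G'): step: R->4, L=2; G->plug->G->R->B->L->C->refl->H->L'->A->R'->H->plug->H
Char 3 ('B'): step: R->5, L=2; B->plug->A->R->E->L->F->refl->B->L'->G->R'->E->plug->E
Char 4 ('A'): step: R->6, L=2; A->plug->B->R->A->L->H->refl->C->L'->B->R'->A->plug->B
Char 5 ('G'): step: R->7, L=2; G->plug->G->R->C->L->G->refl->A->L'->H->R'->A->plug->B
Char 6 ('B'): step: R->0, L->3 (L advanced); B->plug->A->R->C->L->C->refl->H->L'->G->R'->H->plug->H
Char 7 ('G'): step: R->1, L=3; G->plug->G->R->F->L->A->refl->G->L'->H->R'->D->plug->D
Char 8 ('C'): step: R->2, L=3; C->plug->C->R->G->L->H->refl->C->L'->C->R'->B->plug->A
Char 9 ('B'): step: R->3, L=3; B->plug->A->R->B->L->F->refl->B->L'->A->R'->G->plug->G
Char 10 ('E'): step: R->4, L=3; E->plug->E->R->G->L->H->refl->C->L'->C->R'->D->plug->D
Char 11 ('D'): step: R->5, L=3; D->plug->D->R->F->L->A->refl->G->L'->H->R'->G->plug->G

G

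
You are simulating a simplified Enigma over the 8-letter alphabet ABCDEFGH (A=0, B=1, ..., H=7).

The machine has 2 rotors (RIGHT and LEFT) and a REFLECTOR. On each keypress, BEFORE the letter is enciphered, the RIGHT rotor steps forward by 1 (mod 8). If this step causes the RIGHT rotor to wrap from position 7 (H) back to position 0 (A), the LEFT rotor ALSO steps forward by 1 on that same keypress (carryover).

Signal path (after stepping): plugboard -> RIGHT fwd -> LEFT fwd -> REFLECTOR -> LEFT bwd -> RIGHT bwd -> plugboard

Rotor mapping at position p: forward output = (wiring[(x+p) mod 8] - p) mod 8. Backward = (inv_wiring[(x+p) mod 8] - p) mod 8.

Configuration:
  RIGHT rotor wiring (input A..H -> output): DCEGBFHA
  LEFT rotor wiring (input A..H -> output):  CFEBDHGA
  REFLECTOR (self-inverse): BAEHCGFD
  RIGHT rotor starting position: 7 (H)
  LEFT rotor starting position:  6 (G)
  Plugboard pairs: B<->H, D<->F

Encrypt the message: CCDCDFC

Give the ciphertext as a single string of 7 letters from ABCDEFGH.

Char 1 ('C'): step: R->0, L->7 (L advanced); C->plug->C->R->E->L->C->refl->E->L'->F->R'->F->plug->D
Char 2 ('C'): step: R->1, L=7; C->plug->C->R->F->L->E->refl->C->L'->E->R'->E->plug->E
Char 3 ('D'): step: R->2, L=7; D->plug->F->R->G->L->A->refl->B->L'->A->R'->H->plug->B
Char 4 ('C'): step: R->3, L=7; C->plug->C->R->C->L->G->refl->F->L'->D->R'->A->plug->A
Char 5 ('D'): step: R->4, L=7; D->plug->F->R->G->L->A->refl->B->L'->A->R'->G->plug->G
Char 6 ('F'): step: R->5, L=7; F->plug->D->R->G->L->A->refl->B->L'->A->R'->A->plug->A
Char 7 ('C'): step: R->6, L=7; C->plug->C->R->F->L->E->refl->C->L'->E->R'->D->plug->F

Answer: DEBAGAF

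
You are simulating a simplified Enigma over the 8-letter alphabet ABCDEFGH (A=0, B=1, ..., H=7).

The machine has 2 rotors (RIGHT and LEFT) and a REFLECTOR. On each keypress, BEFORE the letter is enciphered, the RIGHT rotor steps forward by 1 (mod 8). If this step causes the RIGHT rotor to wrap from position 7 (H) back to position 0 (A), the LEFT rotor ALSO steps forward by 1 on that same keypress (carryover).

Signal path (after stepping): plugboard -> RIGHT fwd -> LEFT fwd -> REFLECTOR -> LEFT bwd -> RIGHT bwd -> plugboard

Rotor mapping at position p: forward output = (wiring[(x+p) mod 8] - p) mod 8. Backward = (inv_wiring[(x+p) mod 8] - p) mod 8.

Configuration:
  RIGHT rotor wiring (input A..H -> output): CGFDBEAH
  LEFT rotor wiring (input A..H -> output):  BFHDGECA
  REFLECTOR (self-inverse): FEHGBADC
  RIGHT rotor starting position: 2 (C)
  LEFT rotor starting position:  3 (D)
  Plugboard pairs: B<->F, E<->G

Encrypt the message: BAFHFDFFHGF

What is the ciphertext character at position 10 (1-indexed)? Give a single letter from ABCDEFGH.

Char 1 ('B'): step: R->3, L=3; B->plug->F->R->H->L->E->refl->B->L'->C->R'->H->plug->H
Char 2 ('A'): step: R->4, L=3; A->plug->A->R->F->L->G->refl->D->L'->B->R'->G->plug->E
Char 3 ('F'): step: R->5, L=3; F->plug->B->R->D->L->H->refl->C->L'->G->R'->G->plug->E
Char 4 ('H'): step: R->6, L=3; H->plug->H->R->G->L->C->refl->H->L'->D->R'->G->plug->E
Char 5 ('F'): step: R->7, L=3; F->plug->B->R->D->L->H->refl->C->L'->G->R'->D->plug->D
Char 6 ('D'): step: R->0, L->4 (L advanced); D->plug->D->R->D->L->E->refl->B->L'->F->R'->C->plug->C
Char 7 ('F'): step: R->1, L=4; F->plug->B->R->E->L->F->refl->A->L'->B->R'->H->plug->H
Char 8 ('F'): step: R->2, L=4; F->plug->B->R->B->L->A->refl->F->L'->E->R'->H->plug->H
Char 9 ('H'): step: R->3, L=4; H->plug->H->R->C->L->G->refl->D->L'->G->R'->B->plug->F
Char 10 ('G'): step: R->4, L=4; G->plug->E->R->G->L->D->refl->G->L'->C->R'->F->plug->B

B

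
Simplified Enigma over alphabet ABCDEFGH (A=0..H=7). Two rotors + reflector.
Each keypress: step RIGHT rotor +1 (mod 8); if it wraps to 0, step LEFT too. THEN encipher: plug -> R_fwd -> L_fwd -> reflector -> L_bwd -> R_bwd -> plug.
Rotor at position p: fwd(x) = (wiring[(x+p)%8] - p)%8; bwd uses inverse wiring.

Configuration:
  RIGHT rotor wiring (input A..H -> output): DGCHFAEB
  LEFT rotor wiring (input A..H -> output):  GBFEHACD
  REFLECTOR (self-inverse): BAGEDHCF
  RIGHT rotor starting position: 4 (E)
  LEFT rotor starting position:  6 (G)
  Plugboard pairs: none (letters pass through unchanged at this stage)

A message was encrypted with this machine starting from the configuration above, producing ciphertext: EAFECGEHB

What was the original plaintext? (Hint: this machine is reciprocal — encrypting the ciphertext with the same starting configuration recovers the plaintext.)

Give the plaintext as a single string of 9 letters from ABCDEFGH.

Char 1 ('E'): step: R->5, L=6; E->plug->E->R->B->L->F->refl->H->L'->E->R'->C->plug->C
Char 2 ('A'): step: R->6, L=6; A->plug->A->R->G->L->B->refl->A->L'->C->R'->H->plug->H
Char 3 ('F'): step: R->7, L=6; F->plug->F->R->G->L->B->refl->A->L'->C->R'->A->plug->A
Char 4 ('E'): step: R->0, L->7 (L advanced); E->plug->E->R->F->L->A->refl->B->L'->G->R'->B->plug->B
Char 5 ('C'): step: R->1, L=7; C->plug->C->R->G->L->B->refl->A->L'->F->R'->A->plug->A
Char 6 ('G'): step: R->2, L=7; G->plug->G->R->B->L->H->refl->F->L'->E->R'->H->plug->H
Char 7 ('E'): step: R->3, L=7; E->plug->E->R->G->L->B->refl->A->L'->F->R'->C->plug->C
Char 8 ('H'): step: R->4, L=7; H->plug->H->R->D->L->G->refl->C->L'->C->R'->F->plug->F
Char 9 ('B'): step: R->5, L=7; B->plug->B->R->H->L->D->refl->E->L'->A->R'->H->plug->H

Answer: CHABAHCFH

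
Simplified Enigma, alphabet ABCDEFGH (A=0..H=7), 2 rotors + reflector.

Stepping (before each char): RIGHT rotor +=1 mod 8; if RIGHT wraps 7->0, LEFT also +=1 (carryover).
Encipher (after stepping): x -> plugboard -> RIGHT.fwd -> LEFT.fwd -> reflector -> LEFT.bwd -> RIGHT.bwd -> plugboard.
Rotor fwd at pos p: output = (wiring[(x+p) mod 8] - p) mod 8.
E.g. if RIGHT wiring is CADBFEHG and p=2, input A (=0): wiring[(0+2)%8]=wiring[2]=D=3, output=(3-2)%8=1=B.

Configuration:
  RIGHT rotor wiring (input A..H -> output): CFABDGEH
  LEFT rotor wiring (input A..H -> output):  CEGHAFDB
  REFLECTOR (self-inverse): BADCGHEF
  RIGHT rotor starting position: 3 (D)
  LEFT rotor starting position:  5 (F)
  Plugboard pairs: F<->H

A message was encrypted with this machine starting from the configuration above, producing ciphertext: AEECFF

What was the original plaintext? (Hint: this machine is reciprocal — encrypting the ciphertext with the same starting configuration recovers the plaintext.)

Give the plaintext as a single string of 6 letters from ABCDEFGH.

Answer: EDBGCG

Derivation:
Char 1 ('A'): step: R->4, L=5; A->plug->A->R->H->L->D->refl->C->L'->G->R'->E->plug->E
Char 2 ('E'): step: R->5, L=5; E->plug->E->R->A->L->A->refl->B->L'->F->R'->D->plug->D
Char 3 ('E'): step: R->6, L=5; E->plug->E->R->C->L->E->refl->G->L'->B->R'->B->plug->B
Char 4 ('C'): step: R->7, L=5; C->plug->C->R->G->L->C->refl->D->L'->H->R'->G->plug->G
Char 5 ('F'): step: R->0, L->6 (L advanced); F->plug->H->R->H->L->H->refl->F->L'->A->R'->C->plug->C
Char 6 ('F'): step: R->1, L=6; F->plug->H->R->B->L->D->refl->C->L'->G->R'->G->plug->G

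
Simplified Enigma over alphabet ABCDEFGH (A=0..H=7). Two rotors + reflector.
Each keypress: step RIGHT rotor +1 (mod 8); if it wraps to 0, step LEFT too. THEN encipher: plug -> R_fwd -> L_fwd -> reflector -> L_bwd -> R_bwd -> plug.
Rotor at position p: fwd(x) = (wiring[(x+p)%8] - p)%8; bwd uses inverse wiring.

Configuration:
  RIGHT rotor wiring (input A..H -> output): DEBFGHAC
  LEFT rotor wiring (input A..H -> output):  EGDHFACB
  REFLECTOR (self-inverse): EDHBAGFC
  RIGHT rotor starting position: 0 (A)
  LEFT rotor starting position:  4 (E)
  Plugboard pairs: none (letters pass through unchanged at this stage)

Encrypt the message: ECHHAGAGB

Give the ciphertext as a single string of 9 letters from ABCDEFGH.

Answer: DGDCBFDBC

Derivation:
Char 1 ('E'): step: R->1, L=4; E->plug->E->R->G->L->H->refl->C->L'->F->R'->D->plug->D
Char 2 ('C'): step: R->2, L=4; C->plug->C->R->E->L->A->refl->E->L'->B->R'->G->plug->G
Char 3 ('H'): step: R->3, L=4; H->plug->H->R->G->L->H->refl->C->L'->F->R'->D->plug->D
Char 4 ('H'): step: R->4, L=4; H->plug->H->R->B->L->E->refl->A->L'->E->R'->C->plug->C
Char 5 ('A'): step: R->5, L=4; A->plug->A->R->C->L->G->refl->F->L'->D->R'->B->plug->B
Char 6 ('G'): step: R->6, L=4; G->plug->G->R->A->L->B->refl->D->L'->H->R'->F->plug->F
Char 7 ('A'): step: R->7, L=4; A->plug->A->R->D->L->F->refl->G->L'->C->R'->D->plug->D
Char 8 ('G'): step: R->0, L->5 (L advanced); G->plug->G->R->A->L->D->refl->B->L'->E->R'->B->plug->B
Char 9 ('B'): step: R->1, L=5; B->plug->B->R->A->L->D->refl->B->L'->E->R'->C->plug->C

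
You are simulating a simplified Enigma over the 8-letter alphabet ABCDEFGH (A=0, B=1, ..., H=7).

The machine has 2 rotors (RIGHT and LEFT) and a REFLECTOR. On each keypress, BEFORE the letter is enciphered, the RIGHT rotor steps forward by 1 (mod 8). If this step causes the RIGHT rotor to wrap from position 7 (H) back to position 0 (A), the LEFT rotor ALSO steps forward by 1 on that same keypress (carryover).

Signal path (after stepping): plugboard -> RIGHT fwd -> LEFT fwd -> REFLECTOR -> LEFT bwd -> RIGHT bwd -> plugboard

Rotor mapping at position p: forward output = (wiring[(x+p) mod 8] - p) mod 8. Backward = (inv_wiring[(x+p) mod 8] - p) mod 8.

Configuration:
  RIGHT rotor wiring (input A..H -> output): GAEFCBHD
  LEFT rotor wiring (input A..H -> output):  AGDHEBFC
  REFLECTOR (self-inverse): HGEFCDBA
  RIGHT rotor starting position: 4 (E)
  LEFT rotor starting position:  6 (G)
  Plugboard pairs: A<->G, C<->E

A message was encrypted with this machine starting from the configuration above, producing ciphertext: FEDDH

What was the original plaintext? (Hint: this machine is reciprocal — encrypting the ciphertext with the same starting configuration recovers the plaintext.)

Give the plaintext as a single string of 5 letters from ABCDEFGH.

Char 1 ('F'): step: R->5, L=6; F->plug->F->R->H->L->D->refl->F->L'->E->R'->A->plug->G
Char 2 ('E'): step: R->6, L=6; E->plug->C->R->A->L->H->refl->A->L'->D->R'->H->plug->H
Char 3 ('D'): step: R->7, L=6; D->plug->D->R->F->L->B->refl->G->L'->G->R'->E->plug->C
Char 4 ('D'): step: R->0, L->7 (L advanced); D->plug->D->R->F->L->F->refl->D->L'->A->R'->B->plug->B
Char 5 ('H'): step: R->1, L=7; H->plug->H->R->F->L->F->refl->D->L'->A->R'->E->plug->C

Answer: GHCBC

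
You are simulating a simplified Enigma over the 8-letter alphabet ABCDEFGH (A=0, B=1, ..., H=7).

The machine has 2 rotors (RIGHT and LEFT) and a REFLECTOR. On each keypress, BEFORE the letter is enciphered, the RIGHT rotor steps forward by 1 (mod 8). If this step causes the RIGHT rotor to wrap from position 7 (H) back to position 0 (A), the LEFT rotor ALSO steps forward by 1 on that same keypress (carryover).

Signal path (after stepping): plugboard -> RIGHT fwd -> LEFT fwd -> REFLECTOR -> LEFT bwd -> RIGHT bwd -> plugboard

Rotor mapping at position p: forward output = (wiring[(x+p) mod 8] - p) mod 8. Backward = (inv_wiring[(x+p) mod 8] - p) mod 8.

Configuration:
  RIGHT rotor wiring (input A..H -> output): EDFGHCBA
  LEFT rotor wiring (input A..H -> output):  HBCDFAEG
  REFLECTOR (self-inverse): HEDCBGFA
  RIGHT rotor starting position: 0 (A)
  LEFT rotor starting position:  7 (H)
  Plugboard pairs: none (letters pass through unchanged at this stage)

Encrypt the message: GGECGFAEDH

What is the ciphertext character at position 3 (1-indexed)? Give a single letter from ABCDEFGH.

Char 1 ('G'): step: R->1, L=7; G->plug->G->R->H->L->F->refl->G->L'->F->R'->C->plug->C
Char 2 ('G'): step: R->2, L=7; G->plug->G->R->C->L->C->refl->D->L'->D->R'->A->plug->A
Char 3 ('E'): step: R->3, L=7; E->plug->E->R->F->L->G->refl->F->L'->H->R'->C->plug->C

C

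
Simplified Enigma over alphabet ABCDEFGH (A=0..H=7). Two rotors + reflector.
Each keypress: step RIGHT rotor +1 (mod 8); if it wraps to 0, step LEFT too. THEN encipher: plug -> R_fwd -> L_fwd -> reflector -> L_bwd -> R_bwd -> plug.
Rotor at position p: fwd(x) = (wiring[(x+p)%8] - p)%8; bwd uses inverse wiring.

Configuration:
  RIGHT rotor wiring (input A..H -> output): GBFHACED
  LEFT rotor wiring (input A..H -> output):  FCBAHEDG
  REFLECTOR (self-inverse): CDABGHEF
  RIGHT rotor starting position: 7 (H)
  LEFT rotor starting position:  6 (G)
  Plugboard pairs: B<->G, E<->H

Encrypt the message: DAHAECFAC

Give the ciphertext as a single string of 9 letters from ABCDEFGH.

Char 1 ('D'): step: R->0, L->7 (L advanced); D->plug->D->R->H->L->E->refl->G->L'->B->R'->B->plug->G
Char 2 ('A'): step: R->1, L=7; A->plug->A->R->A->L->H->refl->F->L'->G->R'->C->plug->C
Char 3 ('H'): step: R->2, L=7; H->plug->E->R->C->L->D->refl->B->L'->E->R'->G->plug->B
Char 4 ('A'): step: R->3, L=7; A->plug->A->R->E->L->B->refl->D->L'->C->R'->H->plug->E
Char 5 ('E'): step: R->4, L=7; E->plug->H->R->D->L->C->refl->A->L'->F->R'->F->plug->F
Char 6 ('C'): step: R->5, L=7; C->plug->C->R->G->L->F->refl->H->L'->A->R'->F->plug->F
Char 7 ('F'): step: R->6, L=7; F->plug->F->R->B->L->G->refl->E->L'->H->R'->E->plug->H
Char 8 ('A'): step: R->7, L=7; A->plug->A->R->E->L->B->refl->D->L'->C->R'->C->plug->C
Char 9 ('C'): step: R->0, L->0 (L advanced); C->plug->C->R->F->L->E->refl->G->L'->H->R'->D->plug->D

Answer: GCBEFFHCD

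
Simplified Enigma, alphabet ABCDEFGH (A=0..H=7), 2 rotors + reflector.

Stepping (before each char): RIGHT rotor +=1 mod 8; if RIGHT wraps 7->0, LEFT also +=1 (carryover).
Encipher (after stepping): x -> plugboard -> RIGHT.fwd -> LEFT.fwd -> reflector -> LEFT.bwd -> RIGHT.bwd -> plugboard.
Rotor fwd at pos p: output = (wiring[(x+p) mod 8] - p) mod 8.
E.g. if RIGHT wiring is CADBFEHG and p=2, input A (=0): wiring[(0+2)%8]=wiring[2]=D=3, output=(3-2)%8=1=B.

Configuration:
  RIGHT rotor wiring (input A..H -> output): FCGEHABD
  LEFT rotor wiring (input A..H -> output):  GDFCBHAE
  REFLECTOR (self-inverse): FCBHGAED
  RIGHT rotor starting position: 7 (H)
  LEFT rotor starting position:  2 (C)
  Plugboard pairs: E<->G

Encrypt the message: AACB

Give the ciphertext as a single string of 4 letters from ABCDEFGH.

Char 1 ('A'): step: R->0, L->3 (L advanced); A->plug->A->R->F->L->D->refl->H->L'->A->R'->F->plug->F
Char 2 ('A'): step: R->1, L=3; A->plug->A->R->B->L->G->refl->E->L'->C->R'->G->plug->E
Char 3 ('C'): step: R->2, L=3; C->plug->C->R->F->L->D->refl->H->L'->A->R'->H->plug->H
Char 4 ('B'): step: R->3, L=3; B->plug->B->R->E->L->B->refl->C->L'->H->R'->G->plug->E

Answer: FEHE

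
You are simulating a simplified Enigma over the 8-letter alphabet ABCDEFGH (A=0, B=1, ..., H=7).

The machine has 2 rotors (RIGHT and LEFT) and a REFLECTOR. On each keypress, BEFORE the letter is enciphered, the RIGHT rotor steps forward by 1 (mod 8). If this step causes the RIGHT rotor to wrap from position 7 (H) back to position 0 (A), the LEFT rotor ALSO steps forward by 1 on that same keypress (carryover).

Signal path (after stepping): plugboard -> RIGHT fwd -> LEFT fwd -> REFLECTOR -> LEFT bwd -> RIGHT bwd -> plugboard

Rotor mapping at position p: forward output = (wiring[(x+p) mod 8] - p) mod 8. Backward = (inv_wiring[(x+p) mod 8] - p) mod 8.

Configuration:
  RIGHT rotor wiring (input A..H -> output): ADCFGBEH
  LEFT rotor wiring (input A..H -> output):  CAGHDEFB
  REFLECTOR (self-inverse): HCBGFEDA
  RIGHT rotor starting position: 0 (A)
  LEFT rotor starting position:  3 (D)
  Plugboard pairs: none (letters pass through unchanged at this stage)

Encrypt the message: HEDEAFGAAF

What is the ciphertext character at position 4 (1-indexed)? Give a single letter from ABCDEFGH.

Char 1 ('H'): step: R->1, L=3; H->plug->H->R->H->L->D->refl->G->L'->E->R'->C->plug->C
Char 2 ('E'): step: R->2, L=3; E->plug->E->R->C->L->B->refl->C->L'->D->R'->B->plug->B
Char 3 ('D'): step: R->3, L=3; D->plug->D->R->B->L->A->refl->H->L'->F->R'->F->plug->F
Char 4 ('E'): step: R->4, L=3; E->plug->E->R->E->L->G->refl->D->L'->H->R'->F->plug->F

F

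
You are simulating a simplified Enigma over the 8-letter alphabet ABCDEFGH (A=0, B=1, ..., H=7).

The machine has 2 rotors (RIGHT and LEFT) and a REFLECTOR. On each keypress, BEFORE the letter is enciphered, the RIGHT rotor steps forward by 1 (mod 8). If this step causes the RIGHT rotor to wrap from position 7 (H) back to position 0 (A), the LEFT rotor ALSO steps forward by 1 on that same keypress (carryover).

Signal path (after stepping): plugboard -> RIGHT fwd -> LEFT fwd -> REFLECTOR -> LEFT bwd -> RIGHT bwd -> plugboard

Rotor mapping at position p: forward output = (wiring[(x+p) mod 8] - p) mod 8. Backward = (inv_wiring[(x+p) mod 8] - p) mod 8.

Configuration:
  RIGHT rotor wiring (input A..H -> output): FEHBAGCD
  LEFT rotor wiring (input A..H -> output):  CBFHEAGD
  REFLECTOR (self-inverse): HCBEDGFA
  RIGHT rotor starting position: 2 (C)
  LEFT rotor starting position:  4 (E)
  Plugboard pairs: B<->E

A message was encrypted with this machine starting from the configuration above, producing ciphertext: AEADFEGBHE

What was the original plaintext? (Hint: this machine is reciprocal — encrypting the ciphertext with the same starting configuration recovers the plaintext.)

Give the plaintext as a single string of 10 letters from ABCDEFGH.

Answer: FCBGGBADBG

Derivation:
Char 1 ('A'): step: R->3, L=4; A->plug->A->R->G->L->B->refl->C->L'->C->R'->F->plug->F
Char 2 ('E'): step: R->4, L=4; E->plug->B->R->C->L->C->refl->B->L'->G->R'->C->plug->C
Char 3 ('A'): step: R->5, L=4; A->plug->A->R->B->L->E->refl->D->L'->H->R'->E->plug->B
Char 4 ('D'): step: R->6, L=4; D->plug->D->R->G->L->B->refl->C->L'->C->R'->G->plug->G
Char 5 ('F'): step: R->7, L=4; F->plug->F->R->B->L->E->refl->D->L'->H->R'->G->plug->G
Char 6 ('E'): step: R->0, L->5 (L advanced); E->plug->B->R->E->L->E->refl->D->L'->A->R'->E->plug->B
Char 7 ('G'): step: R->1, L=5; G->plug->G->R->C->L->G->refl->F->L'->D->R'->A->plug->A
Char 8 ('B'): step: R->2, L=5; B->plug->E->R->A->L->D->refl->E->L'->E->R'->D->plug->D
Char 9 ('H'): step: R->3, L=5; H->plug->H->R->E->L->E->refl->D->L'->A->R'->E->plug->B
Char 10 ('E'): step: R->4, L=5; E->plug->B->R->C->L->G->refl->F->L'->D->R'->G->plug->G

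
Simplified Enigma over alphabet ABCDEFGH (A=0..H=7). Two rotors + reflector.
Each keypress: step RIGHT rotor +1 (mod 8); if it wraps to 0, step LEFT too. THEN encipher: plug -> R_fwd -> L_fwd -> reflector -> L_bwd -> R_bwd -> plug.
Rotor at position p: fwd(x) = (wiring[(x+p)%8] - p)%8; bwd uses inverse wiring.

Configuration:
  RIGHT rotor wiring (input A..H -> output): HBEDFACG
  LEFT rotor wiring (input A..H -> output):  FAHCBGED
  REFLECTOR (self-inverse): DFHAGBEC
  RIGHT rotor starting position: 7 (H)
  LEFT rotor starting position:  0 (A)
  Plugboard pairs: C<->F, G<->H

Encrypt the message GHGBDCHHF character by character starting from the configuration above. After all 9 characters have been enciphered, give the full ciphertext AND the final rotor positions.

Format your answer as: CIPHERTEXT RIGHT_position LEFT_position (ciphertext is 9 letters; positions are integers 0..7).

Char 1 ('G'): step: R->0, L->1 (L advanced); G->plug->H->R->G->L->C->refl->H->L'->A->R'->F->plug->C
Char 2 ('H'): step: R->1, L=1; H->plug->G->R->F->L->D->refl->A->L'->D->R'->B->plug->B
Char 3 ('G'): step: R->2, L=1; G->plug->H->R->H->L->E->refl->G->L'->B->R'->B->plug->B
Char 4 ('B'): step: R->3, L=1; B->plug->B->R->C->L->B->refl->F->L'->E->R'->F->plug->C
Char 5 ('D'): step: R->4, L=1; D->plug->D->R->C->L->B->refl->F->L'->E->R'->B->plug->B
Char 6 ('C'): step: R->5, L=1; C->plug->F->R->H->L->E->refl->G->L'->B->R'->C->plug->F
Char 7 ('H'): step: R->6, L=1; H->plug->G->R->H->L->E->refl->G->L'->B->R'->C->plug->F
Char 8 ('H'): step: R->7, L=1; H->plug->G->R->B->L->G->refl->E->L'->H->R'->A->plug->A
Char 9 ('F'): step: R->0, L->2 (L advanced); F->plug->C->R->E->L->C->refl->H->L'->C->R'->G->plug->H
Final: ciphertext=CBBCBFFAH, RIGHT=0, LEFT=2

Answer: CBBCBFFAH 0 2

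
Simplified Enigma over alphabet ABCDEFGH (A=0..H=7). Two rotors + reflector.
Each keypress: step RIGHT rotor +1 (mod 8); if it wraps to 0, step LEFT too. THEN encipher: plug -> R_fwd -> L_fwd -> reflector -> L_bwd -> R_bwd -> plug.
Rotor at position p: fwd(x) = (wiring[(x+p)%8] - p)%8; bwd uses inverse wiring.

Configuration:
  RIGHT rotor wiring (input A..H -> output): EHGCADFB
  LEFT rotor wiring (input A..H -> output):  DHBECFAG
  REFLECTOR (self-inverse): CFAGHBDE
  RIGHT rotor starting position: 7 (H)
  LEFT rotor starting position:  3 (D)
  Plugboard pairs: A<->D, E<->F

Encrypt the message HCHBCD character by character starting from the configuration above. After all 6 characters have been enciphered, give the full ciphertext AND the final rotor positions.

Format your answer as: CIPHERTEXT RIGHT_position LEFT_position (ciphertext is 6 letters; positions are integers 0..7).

Char 1 ('H'): step: R->0, L->4 (L advanced); H->plug->H->R->B->L->B->refl->F->L'->G->R'->C->plug->C
Char 2 ('C'): step: R->1, L=4; C->plug->C->R->B->L->B->refl->F->L'->G->R'->A->plug->D
Char 3 ('H'): step: R->2, L=4; H->plug->H->R->F->L->D->refl->G->L'->A->R'->B->plug->B
Char 4 ('B'): step: R->3, L=4; B->plug->B->R->F->L->D->refl->G->L'->A->R'->C->plug->C
Char 5 ('C'): step: R->4, L=4; C->plug->C->R->B->L->B->refl->F->L'->G->R'->H->plug->H
Char 6 ('D'): step: R->5, L=4; D->plug->A->R->G->L->F->refl->B->L'->B->R'->F->plug->E
Final: ciphertext=CDBCHE, RIGHT=5, LEFT=4

Answer: CDBCHE 5 4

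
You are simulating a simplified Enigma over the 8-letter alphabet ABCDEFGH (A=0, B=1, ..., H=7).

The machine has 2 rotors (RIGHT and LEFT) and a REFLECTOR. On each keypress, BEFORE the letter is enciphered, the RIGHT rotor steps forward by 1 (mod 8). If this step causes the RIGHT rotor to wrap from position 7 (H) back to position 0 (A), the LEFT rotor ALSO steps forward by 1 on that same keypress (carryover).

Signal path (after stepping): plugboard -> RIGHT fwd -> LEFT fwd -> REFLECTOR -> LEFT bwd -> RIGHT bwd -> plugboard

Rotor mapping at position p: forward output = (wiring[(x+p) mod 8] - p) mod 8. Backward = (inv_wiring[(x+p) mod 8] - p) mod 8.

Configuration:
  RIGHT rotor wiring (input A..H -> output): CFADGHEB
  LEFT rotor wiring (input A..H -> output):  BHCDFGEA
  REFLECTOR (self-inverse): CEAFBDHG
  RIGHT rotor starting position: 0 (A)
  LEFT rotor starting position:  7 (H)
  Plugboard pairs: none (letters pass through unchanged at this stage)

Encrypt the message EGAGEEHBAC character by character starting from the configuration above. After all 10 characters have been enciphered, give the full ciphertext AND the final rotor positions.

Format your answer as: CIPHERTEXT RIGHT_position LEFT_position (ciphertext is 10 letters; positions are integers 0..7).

Answer: DCCCCHCHFH 2 0

Derivation:
Char 1 ('E'): step: R->1, L=7; E->plug->E->R->G->L->H->refl->G->L'->F->R'->D->plug->D
Char 2 ('G'): step: R->2, L=7; G->plug->G->R->A->L->B->refl->E->L'->E->R'->C->plug->C
Char 3 ('A'): step: R->3, L=7; A->plug->A->R->A->L->B->refl->E->L'->E->R'->C->plug->C
Char 4 ('G'): step: R->4, L=7; G->plug->G->R->E->L->E->refl->B->L'->A->R'->C->plug->C
Char 5 ('E'): step: R->5, L=7; E->plug->E->R->A->L->B->refl->E->L'->E->R'->C->plug->C
Char 6 ('E'): step: R->6, L=7; E->plug->E->R->C->L->A->refl->C->L'->B->R'->H->plug->H
Char 7 ('H'): step: R->7, L=7; H->plug->H->R->F->L->G->refl->H->L'->G->R'->C->plug->C
Char 8 ('B'): step: R->0, L->0 (L advanced); B->plug->B->R->F->L->G->refl->H->L'->B->R'->H->plug->H
Char 9 ('A'): step: R->1, L=0; A->plug->A->R->E->L->F->refl->D->L'->D->R'->F->plug->F
Char 10 ('C'): step: R->2, L=0; C->plug->C->R->E->L->F->refl->D->L'->D->R'->H->plug->H
Final: ciphertext=DCCCCHCHFH, RIGHT=2, LEFT=0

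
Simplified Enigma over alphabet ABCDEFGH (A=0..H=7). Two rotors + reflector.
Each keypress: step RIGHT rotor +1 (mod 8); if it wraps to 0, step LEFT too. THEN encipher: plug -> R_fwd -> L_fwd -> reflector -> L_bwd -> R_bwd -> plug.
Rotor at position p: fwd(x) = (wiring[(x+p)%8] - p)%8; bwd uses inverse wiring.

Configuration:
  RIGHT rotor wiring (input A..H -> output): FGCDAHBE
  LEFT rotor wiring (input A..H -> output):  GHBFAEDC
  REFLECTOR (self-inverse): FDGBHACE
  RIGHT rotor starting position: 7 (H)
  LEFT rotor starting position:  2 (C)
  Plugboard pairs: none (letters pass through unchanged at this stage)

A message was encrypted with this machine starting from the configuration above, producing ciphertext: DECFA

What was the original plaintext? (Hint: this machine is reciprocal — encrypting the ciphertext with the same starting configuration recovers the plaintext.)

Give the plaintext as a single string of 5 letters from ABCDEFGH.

Char 1 ('D'): step: R->0, L->3 (L advanced); D->plug->D->R->D->L->A->refl->F->L'->B->R'->G->plug->G
Char 2 ('E'): step: R->1, L=3; E->plug->E->R->G->L->E->refl->H->L'->E->R'->H->plug->H
Char 3 ('C'): step: R->2, L=3; C->plug->C->R->G->L->E->refl->H->L'->E->R'->H->plug->H
Char 4 ('F'): step: R->3, L=3; F->plug->F->R->C->L->B->refl->D->L'->F->R'->B->plug->B
Char 5 ('A'): step: R->4, L=3; A->plug->A->R->E->L->H->refl->E->L'->G->R'->G->plug->G

Answer: GHHBG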